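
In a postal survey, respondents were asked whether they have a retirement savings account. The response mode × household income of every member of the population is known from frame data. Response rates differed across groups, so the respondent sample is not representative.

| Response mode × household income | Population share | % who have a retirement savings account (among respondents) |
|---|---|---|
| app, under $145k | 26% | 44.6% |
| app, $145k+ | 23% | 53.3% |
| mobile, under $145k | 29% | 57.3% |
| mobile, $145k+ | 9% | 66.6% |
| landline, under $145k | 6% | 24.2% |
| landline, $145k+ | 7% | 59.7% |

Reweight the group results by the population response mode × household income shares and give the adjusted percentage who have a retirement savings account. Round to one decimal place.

Each cell contributes population-share × respondent value:
  app, under $145k: 0.26 × 44.6 = 11.596
  app, $145k+: 0.23 × 53.3 = 12.259
  mobile, under $145k: 0.29 × 57.3 = 16.617
  mobile, $145k+: 0.09 × 66.6 = 5.994
  landline, under $145k: 0.06 × 24.2 = 1.452
  landline, $145k+: 0.07 × 59.7 = 4.179
Post-stratified estimate = 52.097 → 52.1%.

52.1%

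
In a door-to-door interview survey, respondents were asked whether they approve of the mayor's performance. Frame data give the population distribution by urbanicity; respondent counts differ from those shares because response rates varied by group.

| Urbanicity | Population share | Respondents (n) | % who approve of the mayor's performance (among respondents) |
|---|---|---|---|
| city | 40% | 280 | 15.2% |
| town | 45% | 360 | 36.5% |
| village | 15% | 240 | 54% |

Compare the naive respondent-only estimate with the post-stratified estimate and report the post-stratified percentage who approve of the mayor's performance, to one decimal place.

Without adjustment, the pooled respondent share is:
  (280/880)×15.2 + (360/880)×36.5 + (240/880)×54 = 34.4955%
Post-stratifying to population shares instead:
  0.4×15.2 + 0.45×36.5 + 0.15×54 = 30.605%

30.6%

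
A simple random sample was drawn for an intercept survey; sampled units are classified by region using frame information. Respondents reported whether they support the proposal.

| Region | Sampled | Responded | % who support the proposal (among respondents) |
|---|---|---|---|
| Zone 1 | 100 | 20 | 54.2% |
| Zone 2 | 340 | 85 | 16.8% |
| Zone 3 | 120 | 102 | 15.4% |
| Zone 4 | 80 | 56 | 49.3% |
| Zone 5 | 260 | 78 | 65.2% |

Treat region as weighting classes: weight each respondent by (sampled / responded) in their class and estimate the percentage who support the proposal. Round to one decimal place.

37.6%

Response rates by class: Zone 1 20/100 = 20%, Zone 2 85/340 = 25%, Zone 3 102/120 = 85%, Zone 4 56/80 = 70%, Zone 5 78/260 = 30%.
Each respondent's weight = sampled/responded in their class; summing within a class gives n_sampled, so:
  Zone 1: 100 × 54.2 = 5420
  Zone 2: 340 × 16.8 = 5712
  Zone 3: 120 × 15.4 = 1848
  Zone 4: 80 × 49.3 = 3944
  Zone 5: 260 × 65.2 = 16,952
Adjusted estimate = 33,876 / 900 = 37.64 → 37.6%.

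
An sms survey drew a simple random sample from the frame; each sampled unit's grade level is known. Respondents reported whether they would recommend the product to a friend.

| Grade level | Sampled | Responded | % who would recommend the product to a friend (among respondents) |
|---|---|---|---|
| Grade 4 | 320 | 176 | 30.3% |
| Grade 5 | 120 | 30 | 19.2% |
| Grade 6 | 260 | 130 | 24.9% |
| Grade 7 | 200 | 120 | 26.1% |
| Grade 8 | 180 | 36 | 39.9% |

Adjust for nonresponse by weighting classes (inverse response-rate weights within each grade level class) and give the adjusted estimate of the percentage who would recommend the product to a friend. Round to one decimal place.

Class response rates: Grade 4 176/320 = 55%, Grade 5 30/120 = 25%, Grade 6 130/260 = 50%, Grade 7 120/200 = 60%, Grade 8 36/180 = 20%.
Inverse-response-rate weighting restores each class to its sampled count, so class totals weight by n_sampled:
  Grade 4: 320 × 30.3 = 9696
  Grade 5: 120 × 19.2 = 2304
  Grade 6: 260 × 24.9 = 6474
  Grade 7: 200 × 26.1 = 5220
  Grade 8: 180 × 39.9 = 7182
Adjusted estimate = 30,876 / 1,080 = 28.5889 → 28.6%.

28.6%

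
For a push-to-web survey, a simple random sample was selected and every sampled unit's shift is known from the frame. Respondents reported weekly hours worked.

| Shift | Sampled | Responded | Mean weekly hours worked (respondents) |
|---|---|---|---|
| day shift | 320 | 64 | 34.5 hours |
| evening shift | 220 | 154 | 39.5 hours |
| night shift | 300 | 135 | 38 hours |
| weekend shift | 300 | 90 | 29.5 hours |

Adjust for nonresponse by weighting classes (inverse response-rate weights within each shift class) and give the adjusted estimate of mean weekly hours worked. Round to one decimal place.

Class response rates: day shift 64/320 = 20%, evening shift 154/220 = 70%, night shift 135/300 = 45%, weekend shift 90/300 = 30%.
Each respondent's weight = sampled/responded in their class; summing within a class gives n_sampled, so:
  day shift: 320 × 34.5 = 11,040
  evening shift: 220 × 39.5 = 8690
  night shift: 300 × 38 = 11,400
  weekend shift: 300 × 29.5 = 8850
Adjusted estimate = 39,980 / 1,140 = 35.0702 → 35.1.

35.1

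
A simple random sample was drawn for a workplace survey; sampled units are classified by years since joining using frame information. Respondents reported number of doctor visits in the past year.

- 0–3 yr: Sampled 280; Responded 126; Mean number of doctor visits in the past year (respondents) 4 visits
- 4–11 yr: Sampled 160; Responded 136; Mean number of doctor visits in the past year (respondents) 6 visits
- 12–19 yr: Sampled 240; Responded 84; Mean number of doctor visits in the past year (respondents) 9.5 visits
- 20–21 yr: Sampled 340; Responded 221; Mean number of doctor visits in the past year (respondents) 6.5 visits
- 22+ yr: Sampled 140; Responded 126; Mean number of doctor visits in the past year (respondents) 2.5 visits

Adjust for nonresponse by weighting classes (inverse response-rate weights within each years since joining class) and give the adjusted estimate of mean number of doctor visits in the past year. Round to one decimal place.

Class response rates: 0–3 yr 126/280 = 45%, 4–11 yr 136/160 = 85%, 12–19 yr 84/240 = 35%, 20–21 yr 221/340 = 65%, 22+ yr 126/140 = 90%.
Inverse-response-rate weighting restores each class to its sampled count, so class totals weight by n_sampled:
  0–3 yr: 280 × 4 = 1120
  4–11 yr: 160 × 6 = 960
  12–19 yr: 240 × 9.5 = 2280
  20–21 yr: 340 × 6.5 = 2210
  22+ yr: 140 × 2.5 = 350
Adjusted estimate = 6920 / 1,160 = 5.96552 → 6.0.

6.0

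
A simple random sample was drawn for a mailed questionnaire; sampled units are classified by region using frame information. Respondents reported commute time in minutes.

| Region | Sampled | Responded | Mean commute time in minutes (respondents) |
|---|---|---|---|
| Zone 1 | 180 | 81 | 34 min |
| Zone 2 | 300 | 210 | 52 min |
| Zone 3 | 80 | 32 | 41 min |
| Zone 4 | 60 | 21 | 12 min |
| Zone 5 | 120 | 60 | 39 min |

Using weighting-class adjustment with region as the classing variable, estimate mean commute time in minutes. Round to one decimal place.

Response rates by class: Zone 1 81/180 = 45%, Zone 2 210/300 = 70%, Zone 3 32/80 = 40%, Zone 4 21/60 = 35%, Zone 5 60/120 = 50%.
Weighting each respondent by the inverse class response rate inflates each class back to its sampled size, so the class weight is n_sampled:
  Zone 1: 180 × 34 = 6120
  Zone 2: 300 × 52 = 15,600
  Zone 3: 80 × 41 = 3280
  Zone 4: 60 × 12 = 720
  Zone 5: 120 × 39 = 4680
Adjusted estimate = 30,400 / 740 = 41.0811 → 41.1.

41.1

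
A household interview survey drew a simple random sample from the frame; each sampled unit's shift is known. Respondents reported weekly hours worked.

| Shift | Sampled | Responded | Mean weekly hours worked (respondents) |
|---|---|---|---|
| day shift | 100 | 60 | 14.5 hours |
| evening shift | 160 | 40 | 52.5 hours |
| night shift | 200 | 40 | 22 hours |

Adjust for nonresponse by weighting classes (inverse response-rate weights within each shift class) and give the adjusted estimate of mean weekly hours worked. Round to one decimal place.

Class response rates: day shift 60/100 = 60%, evening shift 40/160 = 25%, night shift 40/200 = 20%.
Each respondent's weight = sampled/responded in their class; summing within a class gives n_sampled, so:
  day shift: 100 × 14.5 = 1450
  evening shift: 160 × 52.5 = 8400
  night shift: 200 × 22 = 4400
Adjusted estimate = 14,250 / 460 = 30.9783 → 31.0.

31.0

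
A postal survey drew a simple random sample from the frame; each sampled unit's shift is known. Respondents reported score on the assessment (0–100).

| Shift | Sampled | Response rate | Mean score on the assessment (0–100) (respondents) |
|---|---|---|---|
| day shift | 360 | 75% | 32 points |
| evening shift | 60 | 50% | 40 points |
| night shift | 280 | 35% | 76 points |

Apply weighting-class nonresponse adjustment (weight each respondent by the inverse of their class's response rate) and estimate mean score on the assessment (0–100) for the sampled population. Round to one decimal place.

Inverse-response-rate weighting restores each class to its sampled count, so class totals weight by n_sampled:
  day shift: 360 × 32 = 11,520
  evening shift: 60 × 40 = 2400
  night shift: 280 × 76 = 21,280
Adjusted estimate = 35,200 / 700 = 50.2857 → 50.3.

50.3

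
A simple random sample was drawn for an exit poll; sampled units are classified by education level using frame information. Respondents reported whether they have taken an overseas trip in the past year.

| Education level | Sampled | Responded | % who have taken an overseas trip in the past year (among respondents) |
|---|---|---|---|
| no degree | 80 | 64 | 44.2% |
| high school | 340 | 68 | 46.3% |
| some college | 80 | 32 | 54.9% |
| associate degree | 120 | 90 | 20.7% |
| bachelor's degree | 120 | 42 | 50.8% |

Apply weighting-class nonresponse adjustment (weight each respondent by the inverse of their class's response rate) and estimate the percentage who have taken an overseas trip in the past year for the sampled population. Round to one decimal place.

Class response rates: no degree 64/80 = 80%, high school 68/340 = 20%, some college 32/80 = 40%, associate degree 90/120 = 75%, bachelor's degree 42/120 = 35%.
With weight = n_sampled/n_responded per class, the weighted class total is n_sampled:
  no degree: 80 × 44.2 = 3536
  high school: 340 × 46.3 = 15742
  some college: 80 × 54.9 = 4392
  associate degree: 120 × 20.7 = 2484
  bachelor's degree: 120 × 50.8 = 6096
Adjusted estimate = 32,250 / 740 = 43.5811 → 43.6%.

43.6%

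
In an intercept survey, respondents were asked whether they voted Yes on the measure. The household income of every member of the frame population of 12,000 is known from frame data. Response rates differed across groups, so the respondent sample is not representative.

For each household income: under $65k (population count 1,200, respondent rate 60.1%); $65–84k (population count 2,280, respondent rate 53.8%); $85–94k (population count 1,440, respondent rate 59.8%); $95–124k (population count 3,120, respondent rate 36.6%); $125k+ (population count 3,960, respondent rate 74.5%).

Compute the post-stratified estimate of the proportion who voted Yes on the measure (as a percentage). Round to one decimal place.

Post-stratification weights by population share, not respondent share:
  under $65k: (1,200/12,000) × 60.1 = 6.01
  $65–84k: (2,280/12,000) × 53.8 = 10.222
  $85–94k: (1,440/12,000) × 59.8 = 7.176
  $95–124k: (3,120/12,000) × 36.6 = 9.516
  $125k+: (3,960/12,000) × 74.5 = 24.585
Post-stratified estimate = 57.509 → 57.5%.

57.5%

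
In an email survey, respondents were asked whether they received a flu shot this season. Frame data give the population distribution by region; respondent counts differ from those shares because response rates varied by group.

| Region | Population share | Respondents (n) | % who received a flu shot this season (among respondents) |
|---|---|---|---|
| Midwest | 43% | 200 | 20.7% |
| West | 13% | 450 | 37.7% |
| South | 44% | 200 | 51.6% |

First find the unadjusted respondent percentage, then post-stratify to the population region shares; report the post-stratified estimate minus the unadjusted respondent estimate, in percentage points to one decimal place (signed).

-0.5 percentage points

Unadjusted (pooled respondent) estimate weights by respondent counts:
  (200/850)×20.7 + (450/850)×37.7 + (200/850)×51.6 = 36.9706%
Post-stratifying to population shares instead:
  0.43×20.7 + 0.13×37.7 + 0.44×51.6 = 36.506%
Difference = 36.506 − 36.9706 = -0.4646 pp.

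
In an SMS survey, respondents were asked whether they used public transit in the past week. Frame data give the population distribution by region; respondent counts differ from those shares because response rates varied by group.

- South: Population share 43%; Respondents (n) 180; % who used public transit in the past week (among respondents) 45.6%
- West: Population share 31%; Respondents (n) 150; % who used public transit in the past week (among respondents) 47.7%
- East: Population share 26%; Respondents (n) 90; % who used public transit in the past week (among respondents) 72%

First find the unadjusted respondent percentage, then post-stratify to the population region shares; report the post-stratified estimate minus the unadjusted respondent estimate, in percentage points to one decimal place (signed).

+1.1 percentage points

Unadjusted (pooled respondent) estimate weights by respondent counts:
  (180/420)×45.6 + (150/420)×47.7 + (90/420)×72 = 52.0071%
Post-stratified estimate weights by population shares:
  0.43×45.6 + 0.31×47.7 + 0.26×72 = 53.115%
Difference = 53.115 − 52.0071 = 1.1079 pp.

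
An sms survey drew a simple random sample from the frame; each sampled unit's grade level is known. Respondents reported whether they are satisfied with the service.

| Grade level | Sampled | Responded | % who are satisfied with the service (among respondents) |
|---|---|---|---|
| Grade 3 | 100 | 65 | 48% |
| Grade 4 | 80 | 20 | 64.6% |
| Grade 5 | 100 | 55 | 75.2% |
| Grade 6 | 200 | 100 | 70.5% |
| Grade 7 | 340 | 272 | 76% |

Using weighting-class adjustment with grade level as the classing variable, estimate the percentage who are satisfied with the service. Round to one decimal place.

70.0%

Response rates by class: Grade 3 65/100 = 65%, Grade 4 20/80 = 25%, Grade 5 55/100 = 55%, Grade 6 100/200 = 50%, Grade 7 272/340 = 80%.
Inverse-response-rate weighting restores each class to its sampled count, so class totals weight by n_sampled:
  Grade 3: 100 × 48 = 4800
  Grade 4: 80 × 64.6 = 5168
  Grade 5: 100 × 75.2 = 7520
  Grade 6: 200 × 70.5 = 14,100
  Grade 7: 340 × 76 = 25,840
Adjusted estimate = 57,428 / 820 = 70.0341 → 70.0%.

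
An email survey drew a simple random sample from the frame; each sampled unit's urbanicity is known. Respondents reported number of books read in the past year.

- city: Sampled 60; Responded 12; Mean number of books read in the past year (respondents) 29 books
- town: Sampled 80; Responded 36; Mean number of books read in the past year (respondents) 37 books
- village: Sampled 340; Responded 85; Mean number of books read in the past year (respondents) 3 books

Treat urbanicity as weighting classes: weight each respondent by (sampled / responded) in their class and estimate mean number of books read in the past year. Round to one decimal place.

11.9

Response rates by class: city 12/60 = 20%, town 36/80 = 45%, village 85/340 = 25%.
Each respondent's weight = sampled/responded in their class; summing within a class gives n_sampled, so:
  city: 60 × 29 = 1740
  town: 80 × 37 = 2960
  village: 340 × 3 = 1020
Adjusted estimate = 5720 / 480 = 11.9167 → 11.9.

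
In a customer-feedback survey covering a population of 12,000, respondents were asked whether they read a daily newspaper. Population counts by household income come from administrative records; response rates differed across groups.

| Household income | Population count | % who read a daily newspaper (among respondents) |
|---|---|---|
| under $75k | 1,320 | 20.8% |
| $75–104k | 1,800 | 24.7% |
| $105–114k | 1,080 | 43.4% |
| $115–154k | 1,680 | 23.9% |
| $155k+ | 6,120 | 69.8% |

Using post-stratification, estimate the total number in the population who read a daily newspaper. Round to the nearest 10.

Each cell contributes its population count × the respondent rate:
  under $75k: 1,320 × 20.8% = 274.56
  $75–104k: 1,800 × 24.7% = 444.6
  $105–114k: 1,080 × 43.4% = 468.72
  $115–154k: 1,680 × 23.9% = 401.52
  $155k+: 6,120 × 69.8% = 4271.76
Estimated total = 5861.16 → 5,860.

5,860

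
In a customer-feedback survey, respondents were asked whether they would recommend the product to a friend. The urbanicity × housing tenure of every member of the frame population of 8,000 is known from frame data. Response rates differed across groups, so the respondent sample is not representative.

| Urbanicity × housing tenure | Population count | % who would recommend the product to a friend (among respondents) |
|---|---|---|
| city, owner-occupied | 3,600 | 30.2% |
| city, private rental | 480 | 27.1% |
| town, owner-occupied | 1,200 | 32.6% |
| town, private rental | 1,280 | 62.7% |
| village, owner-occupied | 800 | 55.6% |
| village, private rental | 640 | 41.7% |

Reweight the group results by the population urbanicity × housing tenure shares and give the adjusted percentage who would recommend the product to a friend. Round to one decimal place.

39.0%

Post-stratification weights by population share, not respondent share:
  city, owner-occupied: (3,600/8,000) × 30.2 = 13.59
  city, private rental: (480/8,000) × 27.1 = 1.626
  town, owner-occupied: (1,200/8,000) × 32.6 = 4.89
  town, private rental: (1,280/8,000) × 62.7 = 10.032
  village, owner-occupied: (800/8,000) × 55.6 = 5.56
  village, private rental: (640/8,000) × 41.7 = 3.336
Post-stratified estimate = 39.034 → 39.0%.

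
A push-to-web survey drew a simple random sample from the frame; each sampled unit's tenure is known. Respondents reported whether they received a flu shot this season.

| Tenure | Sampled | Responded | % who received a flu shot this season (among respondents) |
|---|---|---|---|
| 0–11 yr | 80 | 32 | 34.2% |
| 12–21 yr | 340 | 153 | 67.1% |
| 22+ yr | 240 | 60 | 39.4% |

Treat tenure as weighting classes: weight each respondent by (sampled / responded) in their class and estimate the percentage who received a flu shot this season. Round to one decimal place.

Response rates by class: 0–11 yr 32/80 = 40%, 12–21 yr 153/340 = 45%, 22+ yr 60/240 = 25%.
Weighting each respondent by the inverse class response rate inflates each class back to its sampled size, so the class weight is n_sampled:
  0–11 yr: 80 × 34.2 = 2736
  12–21 yr: 340 × 67.1 = 22814
  22+ yr: 240 × 39.4 = 9456
Adjusted estimate = 35,006 / 660 = 53.0394 → 53.0%.

53.0%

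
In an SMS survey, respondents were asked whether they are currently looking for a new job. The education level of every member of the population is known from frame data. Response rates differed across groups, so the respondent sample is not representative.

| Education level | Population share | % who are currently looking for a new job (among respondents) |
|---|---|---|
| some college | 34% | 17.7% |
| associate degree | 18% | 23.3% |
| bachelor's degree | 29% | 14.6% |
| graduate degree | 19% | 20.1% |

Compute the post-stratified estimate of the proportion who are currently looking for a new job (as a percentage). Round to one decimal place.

Weight each group's respondent value by its population share:
  some college: 0.34 × 17.7 = 6.018
  associate degree: 0.18 × 23.3 = 4.194
  bachelor's degree: 0.29 × 14.6 = 4.234
  graduate degree: 0.19 × 20.1 = 3.819
Post-stratified estimate = 18.265 → 18.3%.

18.3%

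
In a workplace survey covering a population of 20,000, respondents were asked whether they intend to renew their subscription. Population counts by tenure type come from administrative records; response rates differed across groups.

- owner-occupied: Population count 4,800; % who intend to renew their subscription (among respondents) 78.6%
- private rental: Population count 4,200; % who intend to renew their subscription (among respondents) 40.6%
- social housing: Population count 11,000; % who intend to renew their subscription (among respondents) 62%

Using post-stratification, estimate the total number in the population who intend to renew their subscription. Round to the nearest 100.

12,300

Estimated count per cell = population count × respondent percentage:
  owner-occupied: 4,800 × 78.6% = 3772.8
  private rental: 4,200 × 40.6% = 1705.2
  social housing: 11,000 × 62% = 6820
Estimated total = 12,298 → 12,300.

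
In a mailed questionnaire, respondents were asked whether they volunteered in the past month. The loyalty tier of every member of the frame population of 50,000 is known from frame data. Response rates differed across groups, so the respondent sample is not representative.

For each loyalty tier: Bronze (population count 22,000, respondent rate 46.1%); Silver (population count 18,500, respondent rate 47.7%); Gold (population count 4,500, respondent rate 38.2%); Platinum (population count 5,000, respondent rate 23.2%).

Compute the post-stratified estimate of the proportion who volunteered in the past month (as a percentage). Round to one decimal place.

Each cell contributes population-share × respondent value:
  Bronze: (22,000/50,000) × 46.1 = 20.284
  Silver: (18,500/50,000) × 47.7 = 17.649
  Gold: (4,500/50,000) × 38.2 = 3.438
  Platinum: (5,000/50,000) × 23.2 = 2.32
Post-stratified estimate = 43.691 → 43.7%.

43.7%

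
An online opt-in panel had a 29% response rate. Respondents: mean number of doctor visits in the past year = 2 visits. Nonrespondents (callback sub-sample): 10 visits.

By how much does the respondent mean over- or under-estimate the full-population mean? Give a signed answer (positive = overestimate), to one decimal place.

Nonresponse fraction = 1 − 0.29 = 0.71.
Bias = (nonresponse fraction) × (respondent mean − nonrespondent mean)
     = 0.71 × (2 − 10) = 0.71 × -8 = -5.68.

-5.7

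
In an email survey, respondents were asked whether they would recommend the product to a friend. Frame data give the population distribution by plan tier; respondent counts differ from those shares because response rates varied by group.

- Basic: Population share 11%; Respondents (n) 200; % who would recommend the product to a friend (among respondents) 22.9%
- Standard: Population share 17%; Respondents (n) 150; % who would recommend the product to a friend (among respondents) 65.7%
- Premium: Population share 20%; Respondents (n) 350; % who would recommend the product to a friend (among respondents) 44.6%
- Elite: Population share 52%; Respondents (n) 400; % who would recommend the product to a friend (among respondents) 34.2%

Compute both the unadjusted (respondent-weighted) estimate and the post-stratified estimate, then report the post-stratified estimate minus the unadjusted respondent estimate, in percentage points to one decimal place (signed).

Unadjusted (pooled respondent) estimate weights by respondent counts:
  (200/1100)×22.9 + (150/1100)×65.7 + (350/1100)×44.6 + (400/1100)×34.2 = 39.75%
Post-stratifying to population shares instead:
  0.11×22.9 + 0.17×65.7 + 0.2×44.6 + 0.52×34.2 = 40.392%
Difference = 40.392 − 39.75 = 0.642 pp.

+0.6 percentage points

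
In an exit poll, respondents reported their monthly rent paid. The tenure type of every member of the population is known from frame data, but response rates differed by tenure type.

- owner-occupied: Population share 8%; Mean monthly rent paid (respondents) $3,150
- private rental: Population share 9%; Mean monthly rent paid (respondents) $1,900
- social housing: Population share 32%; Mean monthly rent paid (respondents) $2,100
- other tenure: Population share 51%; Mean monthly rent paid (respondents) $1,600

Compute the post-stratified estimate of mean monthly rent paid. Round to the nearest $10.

$1,910

Reweight to the known tenure type distribution:
  owner-occupied: 0.08 × 3150 = 252
  private rental: 0.09 × 1900 = 171
  social housing: 0.32 × 2100 = 672
  other tenure: 0.51 × 1600 = 816
Post-stratified estimate = 1911 → $1,910.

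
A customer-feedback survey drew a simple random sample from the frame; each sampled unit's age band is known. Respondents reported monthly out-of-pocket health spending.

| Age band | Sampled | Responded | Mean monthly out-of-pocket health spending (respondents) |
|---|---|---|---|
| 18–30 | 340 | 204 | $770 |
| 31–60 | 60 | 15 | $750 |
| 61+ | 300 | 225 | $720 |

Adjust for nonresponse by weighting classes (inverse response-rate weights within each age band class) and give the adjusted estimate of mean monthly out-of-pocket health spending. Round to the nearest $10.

$750

Class response rates: 18–30 204/340 = 60%, 31–60 15/60 = 25%, 61+ 225/300 = 75%.
With weight = n_sampled/n_responded per class, the weighted class total is n_sampled:
  18–30: 340 × 770 = 261,800
  31–60: 60 × 750 = 45,000
  61+: 300 × 720 = 216,000
Adjusted estimate = 522,800 / 700 = 746.857 → $750.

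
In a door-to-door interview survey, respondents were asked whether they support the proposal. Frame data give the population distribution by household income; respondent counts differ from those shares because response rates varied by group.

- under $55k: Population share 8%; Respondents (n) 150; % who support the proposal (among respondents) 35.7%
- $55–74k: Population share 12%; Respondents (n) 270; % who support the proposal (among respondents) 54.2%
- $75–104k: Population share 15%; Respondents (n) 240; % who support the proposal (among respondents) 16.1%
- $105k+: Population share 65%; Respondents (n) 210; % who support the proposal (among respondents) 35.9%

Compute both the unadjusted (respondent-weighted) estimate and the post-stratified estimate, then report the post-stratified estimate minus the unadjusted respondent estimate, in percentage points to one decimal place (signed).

Unadjusted (pooled respondent) estimate weights by respondent counts:
  (150/870)×35.7 + (270/870)×54.2 + (240/870)×16.1 + (210/870)×35.9 = 36.0828%
Reweighting by population household income shares:
  0.08×35.7 + 0.12×54.2 + 0.15×16.1 + 0.65×35.9 = 35.11%
Difference = 35.11 − 36.0828 = -0.9728 pp.

-1.0 percentage points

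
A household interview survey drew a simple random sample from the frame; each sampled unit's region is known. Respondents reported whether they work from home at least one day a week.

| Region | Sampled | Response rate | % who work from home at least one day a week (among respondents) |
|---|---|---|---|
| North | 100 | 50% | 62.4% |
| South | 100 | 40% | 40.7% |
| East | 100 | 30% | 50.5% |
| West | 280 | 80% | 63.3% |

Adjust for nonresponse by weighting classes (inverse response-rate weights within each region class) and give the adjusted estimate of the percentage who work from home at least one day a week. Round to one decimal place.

57.0%

Weighting each respondent by the inverse class response rate inflates each class back to its sampled size, so the class weight is n_sampled:
  North: 100 × 62.4 = 6240
  South: 100 × 40.7 = 4070
  East: 100 × 50.5 = 5050
  West: 280 × 63.3 = 17,724
Adjusted estimate = 33,084 / 580 = 57.0414 → 57.0%.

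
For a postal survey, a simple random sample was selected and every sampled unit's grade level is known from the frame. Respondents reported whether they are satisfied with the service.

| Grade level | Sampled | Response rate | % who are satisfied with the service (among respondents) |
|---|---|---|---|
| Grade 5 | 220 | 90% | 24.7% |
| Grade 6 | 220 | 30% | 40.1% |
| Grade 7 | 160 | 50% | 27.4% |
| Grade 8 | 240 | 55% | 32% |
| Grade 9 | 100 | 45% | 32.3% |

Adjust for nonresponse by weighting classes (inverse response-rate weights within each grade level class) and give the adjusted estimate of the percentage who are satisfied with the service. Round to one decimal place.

31.4%

Inverse-response-rate weighting restores each class to its sampled count, so class totals weight by n_sampled:
  Grade 5: 220 × 24.7 = 5434
  Grade 6: 220 × 40.1 = 8822
  Grade 7: 160 × 27.4 = 4384
  Grade 8: 240 × 32 = 7680
  Grade 9: 100 × 32.3 = 3230
Adjusted estimate = 29,550 / 940 = 31.4362 → 31.4%.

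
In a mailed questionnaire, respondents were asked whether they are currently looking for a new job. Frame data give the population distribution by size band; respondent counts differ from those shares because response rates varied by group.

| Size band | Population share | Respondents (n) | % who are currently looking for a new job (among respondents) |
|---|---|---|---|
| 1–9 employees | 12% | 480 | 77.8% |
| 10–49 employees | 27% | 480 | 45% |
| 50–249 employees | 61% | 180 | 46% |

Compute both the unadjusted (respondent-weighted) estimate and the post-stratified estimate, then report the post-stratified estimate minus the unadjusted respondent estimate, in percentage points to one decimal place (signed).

Without adjustment, the pooled respondent share is:
  (480/1140)×77.8 + (480/1140)×45 + (180/1140)×46 = 58.9684%
Reweighting by population size band shares:
  0.12×77.8 + 0.27×45 + 0.61×46 = 49.546%
Difference = 49.546 − 58.9684 = -9.4224 pp.

-9.4 percentage points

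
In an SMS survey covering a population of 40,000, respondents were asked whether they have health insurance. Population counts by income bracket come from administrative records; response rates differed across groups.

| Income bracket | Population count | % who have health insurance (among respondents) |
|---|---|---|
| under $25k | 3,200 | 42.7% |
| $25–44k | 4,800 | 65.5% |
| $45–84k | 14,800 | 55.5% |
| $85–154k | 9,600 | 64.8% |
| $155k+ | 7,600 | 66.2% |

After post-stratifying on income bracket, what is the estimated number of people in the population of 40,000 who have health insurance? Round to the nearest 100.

24,000

Each cell contributes its population count × the respondent rate:
  under $25k: 3,200 × 42.7% = 1366.4
  $25–44k: 4,800 × 65.5% = 3144
  $45–84k: 14,800 × 55.5% = 8214
  $85–154k: 9,600 × 64.8% = 6220.8
  $155k+: 7,600 × 66.2% = 5031.2
Estimated total = 23976.4 → 24,000.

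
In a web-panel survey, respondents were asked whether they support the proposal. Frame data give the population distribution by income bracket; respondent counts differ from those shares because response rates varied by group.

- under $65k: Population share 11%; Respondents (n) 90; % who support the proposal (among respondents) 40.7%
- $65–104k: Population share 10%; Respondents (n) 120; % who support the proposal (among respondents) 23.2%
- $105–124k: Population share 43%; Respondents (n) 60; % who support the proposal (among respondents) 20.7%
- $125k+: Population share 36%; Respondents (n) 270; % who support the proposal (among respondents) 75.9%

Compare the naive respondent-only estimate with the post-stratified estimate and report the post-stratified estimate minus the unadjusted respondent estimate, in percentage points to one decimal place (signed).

-9.2 percentage points

Unadjusted (pooled respondent) estimate weights by respondent counts:
  (90/540)×40.7 + (120/540)×23.2 + (60/540)×20.7 + (270/540)×75.9 = 52.1889%
Reweighting by population income bracket shares:
  0.11×40.7 + 0.1×23.2 + 0.43×20.7 + 0.36×75.9 = 43.022%
Difference = 43.022 − 52.1889 = -9.1669 pp.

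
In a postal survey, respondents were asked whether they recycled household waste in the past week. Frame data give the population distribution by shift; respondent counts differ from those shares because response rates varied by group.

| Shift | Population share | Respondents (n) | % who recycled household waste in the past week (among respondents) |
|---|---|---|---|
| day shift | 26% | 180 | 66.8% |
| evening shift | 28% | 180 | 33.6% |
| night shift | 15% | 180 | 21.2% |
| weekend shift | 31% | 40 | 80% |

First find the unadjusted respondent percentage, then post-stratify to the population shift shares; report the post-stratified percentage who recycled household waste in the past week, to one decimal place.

Without adjustment, the pooled respondent share is:
  (180/580)×66.8 + (180/580)×33.6 + (180/580)×21.2 + (40/580)×80 = 43.2552%
Post-stratifying to population shares instead:
  0.26×66.8 + 0.28×33.6 + 0.15×21.2 + 0.31×80 = 54.756%

54.8%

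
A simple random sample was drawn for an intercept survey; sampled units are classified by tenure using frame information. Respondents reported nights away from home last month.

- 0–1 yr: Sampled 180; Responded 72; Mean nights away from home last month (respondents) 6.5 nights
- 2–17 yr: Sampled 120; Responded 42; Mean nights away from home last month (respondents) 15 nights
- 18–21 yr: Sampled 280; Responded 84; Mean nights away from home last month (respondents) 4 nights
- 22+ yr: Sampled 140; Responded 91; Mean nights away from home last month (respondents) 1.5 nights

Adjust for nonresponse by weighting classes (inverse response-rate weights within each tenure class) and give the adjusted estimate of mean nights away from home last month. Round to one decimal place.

6.0

Response rates by class: 0–1 yr 72/180 = 40%, 2–17 yr 42/120 = 35%, 18–21 yr 84/280 = 30%, 22+ yr 91/140 = 65%.
Inverse-response-rate weighting restores each class to its sampled count, so class totals weight by n_sampled:
  0–1 yr: 180 × 6.5 = 1170
  2–17 yr: 120 × 15 = 1800
  18–21 yr: 280 × 4 = 1120
  22+ yr: 140 × 1.5 = 210
Adjusted estimate = 4300 / 720 = 5.97222 → 6.0.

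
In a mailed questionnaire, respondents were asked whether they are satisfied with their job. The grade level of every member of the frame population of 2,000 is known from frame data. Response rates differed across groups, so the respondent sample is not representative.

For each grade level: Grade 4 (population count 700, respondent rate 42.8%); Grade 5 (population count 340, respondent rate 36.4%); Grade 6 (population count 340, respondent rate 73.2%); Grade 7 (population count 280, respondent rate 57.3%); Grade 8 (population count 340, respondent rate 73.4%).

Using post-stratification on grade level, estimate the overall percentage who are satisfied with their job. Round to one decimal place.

54.1%

Weight each group's respondent value by its population share:
  Grade 4: (700/2,000) × 42.8 = 14.98
  Grade 5: (340/2,000) × 36.4 = 6.188
  Grade 6: (340/2,000) × 73.2 = 12.444
  Grade 7: (280/2,000) × 57.3 = 8.022
  Grade 8: (340/2,000) × 73.4 = 12.478
Post-stratified estimate = 54.112 → 54.1%.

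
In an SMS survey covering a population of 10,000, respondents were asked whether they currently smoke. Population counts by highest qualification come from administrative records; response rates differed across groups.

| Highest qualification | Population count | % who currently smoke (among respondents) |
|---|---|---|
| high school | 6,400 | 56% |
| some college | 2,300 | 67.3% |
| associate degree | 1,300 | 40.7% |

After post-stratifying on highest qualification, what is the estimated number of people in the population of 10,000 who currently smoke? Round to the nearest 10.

5,660

Estimated count per cell = population count × respondent percentage:
  high school: 6,400 × 56% = 3584
  some college: 2,300 × 67.3% = 1547.9
  associate degree: 1,300 × 40.7% = 529.1
Estimated total = 5661 → 5,660.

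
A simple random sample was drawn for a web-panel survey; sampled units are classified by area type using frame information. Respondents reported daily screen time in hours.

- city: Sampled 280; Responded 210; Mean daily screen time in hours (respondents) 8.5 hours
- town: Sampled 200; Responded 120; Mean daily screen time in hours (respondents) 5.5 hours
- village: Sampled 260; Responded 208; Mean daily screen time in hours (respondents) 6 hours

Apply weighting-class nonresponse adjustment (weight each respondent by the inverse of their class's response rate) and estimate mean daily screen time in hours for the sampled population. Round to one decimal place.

6.8

Response rates by class: city 210/280 = 75%, town 120/200 = 60%, village 208/260 = 80%.
With weight = n_sampled/n_responded per class, the weighted class total is n_sampled:
  city: 280 × 8.5 = 2380
  town: 200 × 5.5 = 1100
  village: 260 × 6 = 1560
Adjusted estimate = 5040 / 740 = 6.81081 → 6.8.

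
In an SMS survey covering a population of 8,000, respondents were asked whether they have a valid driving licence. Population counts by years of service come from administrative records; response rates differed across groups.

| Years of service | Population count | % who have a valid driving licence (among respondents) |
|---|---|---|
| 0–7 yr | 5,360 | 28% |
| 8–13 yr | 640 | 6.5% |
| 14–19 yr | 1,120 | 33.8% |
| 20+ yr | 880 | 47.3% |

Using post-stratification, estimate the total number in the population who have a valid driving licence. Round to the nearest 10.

Estimated count per cell = population count × respondent percentage:
  0–7 yr: 5,360 × 28% = 1500.8
  8–13 yr: 640 × 6.5% = 41.6
  14–19 yr: 1,120 × 33.8% = 378.56
  20+ yr: 880 × 47.3% = 416.24
Estimated total = 2337.2 → 2,340.

2,340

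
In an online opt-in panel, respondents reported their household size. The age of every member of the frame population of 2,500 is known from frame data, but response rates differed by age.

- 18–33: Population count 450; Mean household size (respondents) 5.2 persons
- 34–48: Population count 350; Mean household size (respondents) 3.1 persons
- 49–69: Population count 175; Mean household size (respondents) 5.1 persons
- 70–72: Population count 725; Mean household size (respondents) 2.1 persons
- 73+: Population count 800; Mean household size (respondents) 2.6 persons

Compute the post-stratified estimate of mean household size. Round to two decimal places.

Reweight to the known age distribution:
  18–33: (450/2,500) × 5.2 = 0.936
  34–48: (350/2,500) × 3.1 = 0.434
  49–69: (175/2,500) × 5.1 = 0.357
  70–72: (725/2,500) × 2.1 = 0.609
  73+: (800/2,500) × 2.6 = 0.832
Post-stratified estimate = 3.168 → 3.17.

3.17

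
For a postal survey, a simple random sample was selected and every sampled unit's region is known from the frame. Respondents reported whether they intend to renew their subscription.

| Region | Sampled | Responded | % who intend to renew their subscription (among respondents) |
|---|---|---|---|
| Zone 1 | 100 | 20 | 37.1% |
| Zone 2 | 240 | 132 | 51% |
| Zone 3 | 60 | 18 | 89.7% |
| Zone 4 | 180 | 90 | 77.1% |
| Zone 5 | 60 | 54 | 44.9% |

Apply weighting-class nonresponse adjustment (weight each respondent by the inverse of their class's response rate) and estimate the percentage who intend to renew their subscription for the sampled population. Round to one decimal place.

Response rates by class: Zone 1 20/100 = 20%, Zone 2 132/240 = 55%, Zone 3 18/60 = 30%, Zone 4 90/180 = 50%, Zone 5 54/60 = 90%.
Weighting each respondent by the inverse class response rate inflates each class back to its sampled size, so the class weight is n_sampled:
  Zone 1: 100 × 37.1 = 3710
  Zone 2: 240 × 51 = 12,240
  Zone 3: 60 × 89.7 = 5382
  Zone 4: 180 × 77.1 = 13878
  Zone 5: 60 × 44.9 = 2694
Adjusted estimate = 37,904 / 640 = 59.225 → 59.2%.

59.2%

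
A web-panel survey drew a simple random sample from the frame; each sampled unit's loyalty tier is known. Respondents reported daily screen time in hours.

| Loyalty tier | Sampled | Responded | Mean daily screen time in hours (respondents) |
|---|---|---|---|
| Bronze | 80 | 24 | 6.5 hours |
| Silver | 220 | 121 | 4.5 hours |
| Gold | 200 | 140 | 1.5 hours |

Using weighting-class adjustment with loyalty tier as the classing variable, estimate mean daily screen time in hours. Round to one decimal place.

3.6

Response rates by class: Bronze 24/80 = 30%, Silver 121/220 = 55%, Gold 140/200 = 70%.
With weight = n_sampled/n_responded per class, the weighted class total is n_sampled:
  Bronze: 80 × 6.5 = 520
  Silver: 220 × 4.5 = 990
  Gold: 200 × 1.5 = 300
Adjusted estimate = 1810 / 500 = 3.62 → 3.6.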